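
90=90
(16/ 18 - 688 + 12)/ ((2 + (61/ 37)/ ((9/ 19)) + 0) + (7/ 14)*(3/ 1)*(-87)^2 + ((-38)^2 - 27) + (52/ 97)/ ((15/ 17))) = -31152520/ 589566529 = -0.05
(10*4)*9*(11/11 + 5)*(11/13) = 23760/13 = 1827.69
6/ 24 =0.25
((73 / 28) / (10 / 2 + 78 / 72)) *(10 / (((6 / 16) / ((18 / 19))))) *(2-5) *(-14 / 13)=8640 / 247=34.98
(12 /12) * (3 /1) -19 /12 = 17 /12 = 1.42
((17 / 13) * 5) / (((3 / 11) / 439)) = 410465 / 39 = 10524.74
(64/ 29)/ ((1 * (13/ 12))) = 768/ 377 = 2.04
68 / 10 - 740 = -3666 / 5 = -733.20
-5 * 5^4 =-3125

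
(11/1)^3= 1331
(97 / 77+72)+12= 6565 / 77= 85.26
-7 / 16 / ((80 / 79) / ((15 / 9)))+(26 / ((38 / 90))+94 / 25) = 23572973 / 364800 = 64.62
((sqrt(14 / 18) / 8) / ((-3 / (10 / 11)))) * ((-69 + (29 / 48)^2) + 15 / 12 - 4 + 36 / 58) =23640935 * sqrt(7) / 26459136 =2.36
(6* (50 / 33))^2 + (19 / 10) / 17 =1702299 / 20570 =82.76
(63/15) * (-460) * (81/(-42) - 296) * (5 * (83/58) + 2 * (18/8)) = 194552124/29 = 6708693.93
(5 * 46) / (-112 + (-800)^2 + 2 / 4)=460 / 1279777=0.00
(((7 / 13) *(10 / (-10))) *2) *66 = -924 / 13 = -71.08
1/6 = 0.17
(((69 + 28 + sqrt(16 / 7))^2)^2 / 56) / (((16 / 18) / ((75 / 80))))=862685505 * sqrt(7) / 21952 + 586474812855 / 351232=1773739.39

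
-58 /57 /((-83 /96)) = 1856 /1577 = 1.18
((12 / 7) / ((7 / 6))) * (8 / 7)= 1.68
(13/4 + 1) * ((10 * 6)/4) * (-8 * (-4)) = 2040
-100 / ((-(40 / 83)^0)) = 100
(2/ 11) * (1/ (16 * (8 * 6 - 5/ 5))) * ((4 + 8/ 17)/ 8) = 19/ 140624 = 0.00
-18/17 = -1.06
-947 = -947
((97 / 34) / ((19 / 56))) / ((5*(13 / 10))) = 1.29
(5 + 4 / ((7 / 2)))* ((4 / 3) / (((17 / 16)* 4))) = 688 / 357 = 1.93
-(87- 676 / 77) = -6023 / 77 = -78.22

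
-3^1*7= -21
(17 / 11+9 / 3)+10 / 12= 355 / 66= 5.38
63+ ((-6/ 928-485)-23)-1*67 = -237571/ 464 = -512.01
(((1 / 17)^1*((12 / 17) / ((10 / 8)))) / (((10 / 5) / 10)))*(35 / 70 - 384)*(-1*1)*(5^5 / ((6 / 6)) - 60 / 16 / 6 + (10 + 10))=57881655 / 289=200282.54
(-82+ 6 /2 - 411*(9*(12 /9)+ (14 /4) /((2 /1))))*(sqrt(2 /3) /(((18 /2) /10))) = -114605*sqrt(6) /54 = -5198.59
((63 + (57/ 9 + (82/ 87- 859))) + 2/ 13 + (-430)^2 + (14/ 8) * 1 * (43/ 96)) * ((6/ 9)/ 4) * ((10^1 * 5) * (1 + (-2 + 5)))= 666338923325/ 108576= 6137073.79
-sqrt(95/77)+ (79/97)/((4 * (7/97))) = 79/28- sqrt(7315)/77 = 1.71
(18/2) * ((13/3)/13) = 3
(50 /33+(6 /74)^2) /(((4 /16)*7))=39284 /45177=0.87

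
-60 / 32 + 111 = 109.12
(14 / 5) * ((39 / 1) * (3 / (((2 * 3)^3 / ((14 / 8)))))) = 637 / 240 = 2.65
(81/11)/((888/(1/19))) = 27/61864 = 0.00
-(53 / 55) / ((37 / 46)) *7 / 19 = -0.44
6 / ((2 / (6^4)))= 3888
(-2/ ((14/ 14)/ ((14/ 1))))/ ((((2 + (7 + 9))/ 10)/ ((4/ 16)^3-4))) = 2975/ 48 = 61.98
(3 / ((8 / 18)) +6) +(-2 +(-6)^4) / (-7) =-4819 / 28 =-172.11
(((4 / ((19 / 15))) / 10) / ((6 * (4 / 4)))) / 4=1 / 76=0.01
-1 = -1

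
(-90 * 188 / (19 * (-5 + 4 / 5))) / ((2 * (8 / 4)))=7050 / 133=53.01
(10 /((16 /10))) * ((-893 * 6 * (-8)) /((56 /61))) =4085475 /14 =291819.64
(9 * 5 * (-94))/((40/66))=-13959/2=-6979.50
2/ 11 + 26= 288/ 11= 26.18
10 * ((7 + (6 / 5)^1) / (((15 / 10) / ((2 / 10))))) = 10.93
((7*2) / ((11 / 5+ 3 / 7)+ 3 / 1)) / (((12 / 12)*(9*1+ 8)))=490 / 3349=0.15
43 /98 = 0.44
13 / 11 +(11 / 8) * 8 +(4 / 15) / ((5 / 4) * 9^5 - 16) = 593313986 / 48704865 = 12.18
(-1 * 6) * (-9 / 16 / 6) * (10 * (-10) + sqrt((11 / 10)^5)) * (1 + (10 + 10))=-4725 / 4 + 22869 * sqrt(110) / 16000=-1166.26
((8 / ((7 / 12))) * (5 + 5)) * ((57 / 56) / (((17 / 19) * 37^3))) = 129960 / 42193949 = 0.00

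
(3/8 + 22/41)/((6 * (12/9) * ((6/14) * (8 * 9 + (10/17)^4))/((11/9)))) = 174809453/38795798016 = 0.00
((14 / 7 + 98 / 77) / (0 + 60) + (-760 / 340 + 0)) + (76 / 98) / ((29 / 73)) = -303729 / 1328635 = -0.23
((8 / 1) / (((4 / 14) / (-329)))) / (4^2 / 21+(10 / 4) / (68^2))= -1789044096 / 148073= -12082.18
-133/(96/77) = -10241/96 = -106.68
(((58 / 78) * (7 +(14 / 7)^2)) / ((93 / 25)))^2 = 63600625 / 13155129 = 4.83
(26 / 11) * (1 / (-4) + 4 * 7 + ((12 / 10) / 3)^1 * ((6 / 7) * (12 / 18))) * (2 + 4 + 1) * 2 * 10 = 101842 / 11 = 9258.36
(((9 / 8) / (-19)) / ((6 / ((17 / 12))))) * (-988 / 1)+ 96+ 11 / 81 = 109.95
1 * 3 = 3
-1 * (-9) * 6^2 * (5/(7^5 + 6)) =1620/16813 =0.10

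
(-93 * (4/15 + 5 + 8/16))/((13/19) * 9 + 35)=-101897/7820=-13.03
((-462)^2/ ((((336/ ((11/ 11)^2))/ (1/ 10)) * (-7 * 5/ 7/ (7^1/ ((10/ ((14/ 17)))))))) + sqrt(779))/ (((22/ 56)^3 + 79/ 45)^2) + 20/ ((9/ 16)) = 975827865600 * sqrt(779)/ 3218805574609 + 82084040802055232/ 2462386264575885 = 41.80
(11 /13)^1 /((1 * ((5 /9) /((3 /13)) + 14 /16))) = 2376 /9217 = 0.26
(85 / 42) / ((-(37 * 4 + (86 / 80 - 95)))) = -0.04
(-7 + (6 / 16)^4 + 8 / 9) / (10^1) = -224551 / 368640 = -0.61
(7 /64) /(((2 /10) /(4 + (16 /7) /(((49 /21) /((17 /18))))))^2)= 819025 /12348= 66.33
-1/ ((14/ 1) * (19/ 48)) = -0.18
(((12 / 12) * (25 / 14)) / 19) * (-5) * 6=-375 / 133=-2.82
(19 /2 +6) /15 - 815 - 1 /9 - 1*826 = -147607 /90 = -1640.08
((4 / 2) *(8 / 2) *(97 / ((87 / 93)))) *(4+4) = 192448 / 29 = 6636.14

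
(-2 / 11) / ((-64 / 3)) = 3 / 352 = 0.01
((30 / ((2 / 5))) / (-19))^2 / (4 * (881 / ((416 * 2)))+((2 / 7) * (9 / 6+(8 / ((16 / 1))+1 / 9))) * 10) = 73710000 / 48570023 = 1.52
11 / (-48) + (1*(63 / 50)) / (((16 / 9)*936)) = -57011 / 249600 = -0.23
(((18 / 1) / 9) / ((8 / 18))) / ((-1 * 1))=-9 / 2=-4.50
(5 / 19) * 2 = 10 / 19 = 0.53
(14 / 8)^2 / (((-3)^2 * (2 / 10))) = 245 / 144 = 1.70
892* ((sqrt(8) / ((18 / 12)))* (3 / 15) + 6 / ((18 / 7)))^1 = 3568* sqrt(2) / 15 + 6244 / 3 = 2417.73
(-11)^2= 121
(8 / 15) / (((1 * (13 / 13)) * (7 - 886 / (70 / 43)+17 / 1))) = -56 / 54627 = -0.00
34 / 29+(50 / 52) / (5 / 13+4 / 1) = 4601 / 3306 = 1.39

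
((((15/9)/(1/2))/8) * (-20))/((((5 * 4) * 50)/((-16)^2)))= -32/15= -2.13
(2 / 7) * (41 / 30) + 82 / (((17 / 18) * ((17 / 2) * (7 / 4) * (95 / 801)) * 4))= 1045541 / 82365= 12.69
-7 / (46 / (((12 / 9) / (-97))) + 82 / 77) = 1078 / 515197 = 0.00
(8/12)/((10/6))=2/5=0.40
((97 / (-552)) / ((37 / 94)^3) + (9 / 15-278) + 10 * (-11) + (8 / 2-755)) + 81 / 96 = -637743162473 / 559209120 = -1140.44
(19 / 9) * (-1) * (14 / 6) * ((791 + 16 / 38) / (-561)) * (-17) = -9569 / 81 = -118.14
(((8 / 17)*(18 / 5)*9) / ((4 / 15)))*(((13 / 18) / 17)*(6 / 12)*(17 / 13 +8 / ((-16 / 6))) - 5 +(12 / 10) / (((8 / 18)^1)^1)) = -192996 / 1445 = -133.56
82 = 82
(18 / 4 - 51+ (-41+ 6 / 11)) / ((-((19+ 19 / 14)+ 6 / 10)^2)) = 4686850 / 23672979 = 0.20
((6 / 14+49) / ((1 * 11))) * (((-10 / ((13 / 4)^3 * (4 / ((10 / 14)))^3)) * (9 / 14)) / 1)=-1946250 / 406174769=-0.00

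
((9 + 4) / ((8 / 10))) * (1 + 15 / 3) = 195 / 2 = 97.50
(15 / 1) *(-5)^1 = -75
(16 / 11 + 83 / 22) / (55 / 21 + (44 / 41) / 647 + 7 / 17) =1089065985 / 631794284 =1.72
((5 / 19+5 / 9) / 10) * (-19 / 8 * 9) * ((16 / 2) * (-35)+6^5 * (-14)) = 191002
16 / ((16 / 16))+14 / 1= 30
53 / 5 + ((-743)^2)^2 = 1523790492058 / 5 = 304758098411.60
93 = 93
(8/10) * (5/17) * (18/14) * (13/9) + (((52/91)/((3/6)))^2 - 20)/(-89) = 0.65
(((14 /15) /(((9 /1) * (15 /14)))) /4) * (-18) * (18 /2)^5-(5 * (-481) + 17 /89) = -51874342 /2225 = -23314.31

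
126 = 126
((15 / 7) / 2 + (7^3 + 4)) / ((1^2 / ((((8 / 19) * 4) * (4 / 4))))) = 77968 / 133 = 586.23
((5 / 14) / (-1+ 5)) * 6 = 15 / 28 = 0.54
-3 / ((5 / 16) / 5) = -48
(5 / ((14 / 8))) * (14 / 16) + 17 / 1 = 39 / 2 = 19.50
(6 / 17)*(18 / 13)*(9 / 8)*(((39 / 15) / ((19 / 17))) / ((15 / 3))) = 243 / 950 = 0.26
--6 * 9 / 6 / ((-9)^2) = 1 / 9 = 0.11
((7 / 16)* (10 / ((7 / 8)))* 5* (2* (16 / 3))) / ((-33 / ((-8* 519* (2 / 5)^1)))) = 13420.61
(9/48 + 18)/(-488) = -0.04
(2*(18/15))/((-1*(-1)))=12/5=2.40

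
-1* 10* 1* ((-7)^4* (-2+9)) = -168070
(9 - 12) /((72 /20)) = -5 /6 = -0.83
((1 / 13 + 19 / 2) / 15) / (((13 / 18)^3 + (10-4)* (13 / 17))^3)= 40443376533486336 / 7752777087354398125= 0.01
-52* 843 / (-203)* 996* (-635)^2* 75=1320380101170000 / 203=6504335473743.84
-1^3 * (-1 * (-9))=-9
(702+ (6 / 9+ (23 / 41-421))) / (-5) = -34714 / 615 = -56.45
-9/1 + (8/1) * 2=7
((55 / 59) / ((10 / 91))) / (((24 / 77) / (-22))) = -598.76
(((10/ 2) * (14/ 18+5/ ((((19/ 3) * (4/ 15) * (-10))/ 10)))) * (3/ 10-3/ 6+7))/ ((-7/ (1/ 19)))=25381/ 45486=0.56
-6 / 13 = -0.46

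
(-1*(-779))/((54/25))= 360.65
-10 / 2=-5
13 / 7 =1.86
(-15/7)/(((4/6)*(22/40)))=-450/77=-5.84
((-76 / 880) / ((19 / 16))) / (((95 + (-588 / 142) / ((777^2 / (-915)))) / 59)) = -22938964 / 507898325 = -0.05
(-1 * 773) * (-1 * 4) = 3092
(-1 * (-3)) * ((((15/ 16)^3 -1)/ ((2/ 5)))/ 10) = -2163/ 16384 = -0.13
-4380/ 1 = -4380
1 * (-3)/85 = -0.04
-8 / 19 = -0.42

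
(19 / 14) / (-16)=-19 / 224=-0.08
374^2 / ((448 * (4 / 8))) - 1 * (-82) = 39561 / 56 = 706.45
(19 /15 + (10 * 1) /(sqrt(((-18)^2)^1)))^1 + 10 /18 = 107 /45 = 2.38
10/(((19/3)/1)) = 30/19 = 1.58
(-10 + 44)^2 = 1156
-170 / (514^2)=-85 / 132098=-0.00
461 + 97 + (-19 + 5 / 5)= 540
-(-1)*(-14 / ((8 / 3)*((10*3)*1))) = -7 / 40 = -0.18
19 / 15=1.27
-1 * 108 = -108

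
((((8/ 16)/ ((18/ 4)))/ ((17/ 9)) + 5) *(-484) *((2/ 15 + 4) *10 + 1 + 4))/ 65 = -5785736/ 3315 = -1745.32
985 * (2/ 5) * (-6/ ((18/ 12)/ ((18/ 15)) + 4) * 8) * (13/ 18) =-163904/ 63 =-2601.65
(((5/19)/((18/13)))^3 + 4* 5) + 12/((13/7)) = 26.47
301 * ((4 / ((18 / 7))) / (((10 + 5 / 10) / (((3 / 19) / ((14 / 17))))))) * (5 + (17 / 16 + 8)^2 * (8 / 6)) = 16071035 / 16416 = 978.99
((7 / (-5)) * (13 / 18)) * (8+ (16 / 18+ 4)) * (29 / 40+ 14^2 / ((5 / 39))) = -161456659 / 8100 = -19932.92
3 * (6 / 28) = 9 / 14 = 0.64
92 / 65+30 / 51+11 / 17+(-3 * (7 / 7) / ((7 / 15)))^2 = 2381146 / 54145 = 43.98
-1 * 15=-15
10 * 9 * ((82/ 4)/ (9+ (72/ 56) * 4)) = 1435/ 11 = 130.45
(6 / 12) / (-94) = -0.01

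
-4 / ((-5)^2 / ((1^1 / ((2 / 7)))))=-14 / 25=-0.56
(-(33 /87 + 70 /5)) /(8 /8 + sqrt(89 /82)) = 34194 /203-417 * sqrt(7298) /203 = -7.04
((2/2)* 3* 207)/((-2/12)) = -3726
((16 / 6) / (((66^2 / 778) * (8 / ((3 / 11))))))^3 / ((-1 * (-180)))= 58863869 / 2475279168104160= 0.00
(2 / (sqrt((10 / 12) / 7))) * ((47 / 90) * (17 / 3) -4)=-6.03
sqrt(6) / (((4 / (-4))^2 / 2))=2 *sqrt(6)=4.90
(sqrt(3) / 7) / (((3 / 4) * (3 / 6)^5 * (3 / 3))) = 128 * sqrt(3) / 21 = 10.56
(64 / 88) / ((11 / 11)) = 8 / 11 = 0.73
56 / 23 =2.43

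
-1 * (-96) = 96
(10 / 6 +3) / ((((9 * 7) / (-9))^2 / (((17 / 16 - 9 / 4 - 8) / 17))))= -7 / 136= -0.05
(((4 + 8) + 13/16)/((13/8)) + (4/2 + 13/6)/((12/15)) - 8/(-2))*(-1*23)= -122659/312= -393.14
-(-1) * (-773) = -773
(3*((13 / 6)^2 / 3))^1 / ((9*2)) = 169 / 648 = 0.26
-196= -196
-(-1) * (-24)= -24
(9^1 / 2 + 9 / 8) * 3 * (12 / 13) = 405 / 26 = 15.58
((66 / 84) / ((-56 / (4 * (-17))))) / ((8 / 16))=187 / 98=1.91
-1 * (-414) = 414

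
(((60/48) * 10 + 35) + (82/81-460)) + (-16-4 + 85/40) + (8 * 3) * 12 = -91603/648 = -141.36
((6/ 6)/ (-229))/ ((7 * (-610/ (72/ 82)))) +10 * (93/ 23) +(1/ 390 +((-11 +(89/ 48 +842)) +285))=111077542835411/ 95897743760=1158.29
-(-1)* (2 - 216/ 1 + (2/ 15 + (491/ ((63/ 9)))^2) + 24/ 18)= 3460003/ 735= 4707.49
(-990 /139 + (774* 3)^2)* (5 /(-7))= -535316490 /139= -3851197.77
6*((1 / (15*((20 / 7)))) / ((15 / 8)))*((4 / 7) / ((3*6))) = 8 / 3375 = 0.00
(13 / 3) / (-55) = -13 / 165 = -0.08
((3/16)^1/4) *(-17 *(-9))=459/64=7.17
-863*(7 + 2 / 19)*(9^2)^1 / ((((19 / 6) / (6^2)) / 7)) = -14268600360 / 361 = -39525208.75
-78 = -78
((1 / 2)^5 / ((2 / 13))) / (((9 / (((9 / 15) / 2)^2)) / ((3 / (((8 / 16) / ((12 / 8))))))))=117 / 6400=0.02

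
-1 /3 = -0.33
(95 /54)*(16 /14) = 2.01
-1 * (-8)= 8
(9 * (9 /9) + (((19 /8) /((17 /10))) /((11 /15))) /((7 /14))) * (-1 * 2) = -4791 /187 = -25.62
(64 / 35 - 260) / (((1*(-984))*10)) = 753 / 28700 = 0.03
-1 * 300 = -300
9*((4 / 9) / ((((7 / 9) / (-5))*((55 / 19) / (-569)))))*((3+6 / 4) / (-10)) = -2274.52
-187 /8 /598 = -187 /4784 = -0.04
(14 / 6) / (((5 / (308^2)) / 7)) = 4648336 / 15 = 309889.07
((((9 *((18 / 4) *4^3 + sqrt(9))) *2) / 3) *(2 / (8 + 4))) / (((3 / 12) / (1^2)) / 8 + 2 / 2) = 3104 / 11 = 282.18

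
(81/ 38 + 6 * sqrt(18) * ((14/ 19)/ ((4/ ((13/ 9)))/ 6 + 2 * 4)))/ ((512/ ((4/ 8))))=81/ 38912 + 819 * sqrt(2)/ 535040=0.00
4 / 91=0.04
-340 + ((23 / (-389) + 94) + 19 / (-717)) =-68636480 / 278913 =-246.09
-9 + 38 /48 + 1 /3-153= -1287 /8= -160.88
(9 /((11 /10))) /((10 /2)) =18 /11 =1.64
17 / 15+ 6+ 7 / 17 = 1924 / 255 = 7.55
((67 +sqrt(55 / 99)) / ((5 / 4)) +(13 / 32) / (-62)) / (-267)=-531647 / 2648640-4 * sqrt(5) / 4005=-0.20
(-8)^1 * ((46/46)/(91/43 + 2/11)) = -3784/1087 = -3.48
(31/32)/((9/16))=31/18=1.72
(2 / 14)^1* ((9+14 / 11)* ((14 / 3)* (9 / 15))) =226 / 55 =4.11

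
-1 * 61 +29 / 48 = -2899 / 48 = -60.40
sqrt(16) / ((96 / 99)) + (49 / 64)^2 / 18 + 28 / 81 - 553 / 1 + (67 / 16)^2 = -530.96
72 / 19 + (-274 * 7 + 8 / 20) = -181812 / 95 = -1913.81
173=173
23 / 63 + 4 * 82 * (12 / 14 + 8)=183047 / 63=2905.51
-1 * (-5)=5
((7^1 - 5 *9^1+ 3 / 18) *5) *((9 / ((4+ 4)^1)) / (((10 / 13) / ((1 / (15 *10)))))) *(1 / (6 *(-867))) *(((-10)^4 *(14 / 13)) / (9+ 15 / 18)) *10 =198625 / 51153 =3.88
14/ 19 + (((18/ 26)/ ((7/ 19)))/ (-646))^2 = 134021243/ 181883884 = 0.74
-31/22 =-1.41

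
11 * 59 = 649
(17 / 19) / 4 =17 / 76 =0.22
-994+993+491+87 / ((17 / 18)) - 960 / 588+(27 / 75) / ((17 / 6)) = 12091246 / 20825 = 580.61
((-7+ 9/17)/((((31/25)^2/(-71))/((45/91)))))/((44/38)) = 189703125/1486667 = 127.60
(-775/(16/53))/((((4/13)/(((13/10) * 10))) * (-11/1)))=6941675/704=9860.33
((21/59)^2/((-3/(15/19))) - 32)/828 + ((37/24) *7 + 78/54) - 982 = -969.80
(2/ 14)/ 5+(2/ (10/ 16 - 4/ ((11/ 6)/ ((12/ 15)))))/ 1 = -30307/ 17255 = -1.76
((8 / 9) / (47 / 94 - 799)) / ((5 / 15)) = -16 / 4791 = -0.00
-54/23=-2.35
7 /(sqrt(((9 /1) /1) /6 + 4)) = 7*sqrt(22) /11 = 2.98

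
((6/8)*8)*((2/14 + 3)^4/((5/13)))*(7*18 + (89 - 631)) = -7601138688/12005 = -633164.41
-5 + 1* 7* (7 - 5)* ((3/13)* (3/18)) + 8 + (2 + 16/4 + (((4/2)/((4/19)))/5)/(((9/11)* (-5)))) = 53083/5850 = 9.07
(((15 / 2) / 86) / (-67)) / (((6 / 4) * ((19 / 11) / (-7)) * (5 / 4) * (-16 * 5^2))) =-77 / 10947800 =-0.00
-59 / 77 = -0.77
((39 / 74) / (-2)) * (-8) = 78 / 37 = 2.11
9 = 9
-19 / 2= -9.50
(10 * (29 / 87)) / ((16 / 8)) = 5 / 3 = 1.67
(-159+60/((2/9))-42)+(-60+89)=98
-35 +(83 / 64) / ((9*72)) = -35.00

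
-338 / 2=-169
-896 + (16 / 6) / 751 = -2018680 / 2253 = -896.00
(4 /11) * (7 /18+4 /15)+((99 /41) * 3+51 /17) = 212738 /20295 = 10.48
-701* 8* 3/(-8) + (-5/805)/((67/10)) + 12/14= 22694297/10787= 2103.86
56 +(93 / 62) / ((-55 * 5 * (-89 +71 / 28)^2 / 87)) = 10029223232 / 179093475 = 56.00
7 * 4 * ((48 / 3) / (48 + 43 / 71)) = 9.22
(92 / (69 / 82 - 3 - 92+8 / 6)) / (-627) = 7544 / 4772515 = 0.00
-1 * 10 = -10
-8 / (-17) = 8 / 17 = 0.47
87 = 87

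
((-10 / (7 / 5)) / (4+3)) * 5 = -250 / 49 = -5.10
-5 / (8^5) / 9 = -5 / 294912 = -0.00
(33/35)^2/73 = 1089/89425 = 0.01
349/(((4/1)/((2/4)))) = 349/8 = 43.62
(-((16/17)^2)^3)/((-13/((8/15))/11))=1476395008/4706825955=0.31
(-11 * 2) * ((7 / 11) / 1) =-14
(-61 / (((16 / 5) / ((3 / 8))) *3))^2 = 93025 / 16384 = 5.68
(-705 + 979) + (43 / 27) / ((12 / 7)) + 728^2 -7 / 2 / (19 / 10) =3264262627 / 6156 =530257.09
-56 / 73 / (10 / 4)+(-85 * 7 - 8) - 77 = -248312 / 365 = -680.31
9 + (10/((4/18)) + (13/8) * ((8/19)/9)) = 9247/171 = 54.08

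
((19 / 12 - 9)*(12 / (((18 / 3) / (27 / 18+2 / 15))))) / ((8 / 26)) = -56693 / 720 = -78.74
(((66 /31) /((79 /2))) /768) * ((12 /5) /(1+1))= 33 /391840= 0.00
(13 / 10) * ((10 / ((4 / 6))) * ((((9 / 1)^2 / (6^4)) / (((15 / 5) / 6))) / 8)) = 39 / 128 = 0.30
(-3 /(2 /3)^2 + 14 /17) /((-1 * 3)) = 403 /204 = 1.98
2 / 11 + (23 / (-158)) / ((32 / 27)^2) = 139147 / 1779712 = 0.08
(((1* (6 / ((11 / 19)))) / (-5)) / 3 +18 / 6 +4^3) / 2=3647 / 110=33.15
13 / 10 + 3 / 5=19 / 10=1.90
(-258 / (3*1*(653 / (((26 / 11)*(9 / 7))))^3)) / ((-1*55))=1101909744 / 6991565148592255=0.00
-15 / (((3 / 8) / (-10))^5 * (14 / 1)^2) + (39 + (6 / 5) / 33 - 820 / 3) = 225228854143 / 218295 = 1031763.69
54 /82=27 /41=0.66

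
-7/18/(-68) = 7/1224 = 0.01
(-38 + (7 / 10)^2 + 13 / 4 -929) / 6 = -48163 / 300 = -160.54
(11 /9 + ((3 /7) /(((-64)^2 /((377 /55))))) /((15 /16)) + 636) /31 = 2826211393 /137491200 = 20.56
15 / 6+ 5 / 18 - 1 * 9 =-6.22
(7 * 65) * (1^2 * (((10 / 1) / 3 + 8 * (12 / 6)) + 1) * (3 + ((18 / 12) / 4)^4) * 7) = 801037055 / 4096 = 195565.69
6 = 6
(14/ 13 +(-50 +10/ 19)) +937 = 219485/ 247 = 888.60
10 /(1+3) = 5 /2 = 2.50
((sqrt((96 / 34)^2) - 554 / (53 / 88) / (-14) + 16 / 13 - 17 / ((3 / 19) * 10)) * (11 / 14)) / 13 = 1596124937 / 447670860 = 3.57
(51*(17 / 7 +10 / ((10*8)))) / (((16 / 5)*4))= 36465 / 3584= 10.17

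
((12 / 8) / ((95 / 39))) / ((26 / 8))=18 / 95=0.19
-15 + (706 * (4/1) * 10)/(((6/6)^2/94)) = 2654545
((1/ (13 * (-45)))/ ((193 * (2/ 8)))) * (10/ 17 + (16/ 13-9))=2116/ 8317335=0.00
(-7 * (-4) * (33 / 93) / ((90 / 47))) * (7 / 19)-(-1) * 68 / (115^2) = 134372038 / 70105725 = 1.92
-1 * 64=-64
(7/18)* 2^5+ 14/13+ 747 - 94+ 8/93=2417785/3627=666.61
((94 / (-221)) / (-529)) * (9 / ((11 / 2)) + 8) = 9964 / 1285999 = 0.01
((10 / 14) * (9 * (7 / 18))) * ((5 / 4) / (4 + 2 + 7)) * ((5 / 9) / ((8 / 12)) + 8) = 1325 / 624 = 2.12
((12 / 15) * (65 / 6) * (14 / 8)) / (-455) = -1 / 30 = -0.03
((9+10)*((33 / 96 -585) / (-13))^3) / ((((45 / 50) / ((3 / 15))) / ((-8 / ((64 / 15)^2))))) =-3110608358043775 / 18429771776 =-168781.71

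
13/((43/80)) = 1040/43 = 24.19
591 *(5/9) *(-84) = -27580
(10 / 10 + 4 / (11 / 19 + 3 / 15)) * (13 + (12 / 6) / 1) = 3405 / 37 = 92.03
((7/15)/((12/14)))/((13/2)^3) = 196/98865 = 0.00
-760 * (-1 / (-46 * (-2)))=190 / 23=8.26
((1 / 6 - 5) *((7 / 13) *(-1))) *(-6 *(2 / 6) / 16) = -203 / 624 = -0.33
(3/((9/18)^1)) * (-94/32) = -141/8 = -17.62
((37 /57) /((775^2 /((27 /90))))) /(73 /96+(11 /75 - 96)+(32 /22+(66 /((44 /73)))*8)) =19536 /47140965234125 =0.00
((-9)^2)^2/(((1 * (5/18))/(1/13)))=118098/65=1816.89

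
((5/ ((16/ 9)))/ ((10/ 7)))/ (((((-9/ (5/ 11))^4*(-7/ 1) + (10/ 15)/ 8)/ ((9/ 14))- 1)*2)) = -1063125/ 1807458392416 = -0.00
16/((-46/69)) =-24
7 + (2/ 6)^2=64/ 9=7.11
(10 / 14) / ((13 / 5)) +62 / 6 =2896 / 273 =10.61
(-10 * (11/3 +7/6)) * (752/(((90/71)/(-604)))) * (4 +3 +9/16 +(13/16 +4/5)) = 21451477364/135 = 158899832.33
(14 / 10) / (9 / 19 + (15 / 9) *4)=399 / 2035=0.20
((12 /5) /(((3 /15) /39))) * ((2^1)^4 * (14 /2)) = 52416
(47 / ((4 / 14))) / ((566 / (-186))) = -30597 / 566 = -54.06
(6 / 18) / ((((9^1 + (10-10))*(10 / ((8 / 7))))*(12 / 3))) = 1 / 945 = 0.00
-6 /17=-0.35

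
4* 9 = 36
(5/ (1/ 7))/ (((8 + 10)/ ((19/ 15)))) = 133/ 54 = 2.46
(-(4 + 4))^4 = 4096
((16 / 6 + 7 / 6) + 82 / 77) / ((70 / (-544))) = -307768 / 8085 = -38.07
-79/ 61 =-1.30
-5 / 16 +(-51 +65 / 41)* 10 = -324365 / 656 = -494.46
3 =3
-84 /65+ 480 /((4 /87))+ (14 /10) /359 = 48717467 /4667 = 10438.71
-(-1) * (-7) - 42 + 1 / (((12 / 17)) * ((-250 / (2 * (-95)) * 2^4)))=-234877 / 4800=-48.93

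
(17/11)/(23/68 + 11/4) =0.50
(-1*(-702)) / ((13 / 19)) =1026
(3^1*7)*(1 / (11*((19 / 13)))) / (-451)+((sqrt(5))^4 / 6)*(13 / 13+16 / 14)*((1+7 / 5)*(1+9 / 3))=56553489 / 659813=85.71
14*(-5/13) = -70/13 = -5.38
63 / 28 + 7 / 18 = 95 / 36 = 2.64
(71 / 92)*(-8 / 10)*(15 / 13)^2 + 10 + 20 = 113415 / 3887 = 29.18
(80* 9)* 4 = 2880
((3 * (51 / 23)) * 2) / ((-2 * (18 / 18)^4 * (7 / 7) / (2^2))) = -612 / 23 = -26.61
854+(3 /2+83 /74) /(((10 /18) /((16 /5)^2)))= 4173238 /4625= 902.32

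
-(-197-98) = 295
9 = 9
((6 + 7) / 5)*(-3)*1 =-39 / 5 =-7.80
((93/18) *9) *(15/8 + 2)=2883/16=180.19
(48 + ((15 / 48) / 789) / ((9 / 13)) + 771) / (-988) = -376727 / 454464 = -0.83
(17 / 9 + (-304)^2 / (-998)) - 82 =-775651 / 4491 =-172.71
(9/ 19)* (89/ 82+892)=423.04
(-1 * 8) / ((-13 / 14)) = 112 / 13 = 8.62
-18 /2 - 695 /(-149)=-4.34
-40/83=-0.48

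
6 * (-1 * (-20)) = 120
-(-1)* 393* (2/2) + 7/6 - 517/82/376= 775687/1968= 394.15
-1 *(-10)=10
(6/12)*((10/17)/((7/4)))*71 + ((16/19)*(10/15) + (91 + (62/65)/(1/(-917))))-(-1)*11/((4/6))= -665471699/881790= -754.68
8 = 8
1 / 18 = 0.06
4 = 4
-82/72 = -41/36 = -1.14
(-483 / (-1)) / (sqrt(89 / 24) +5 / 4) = -28980 / 103 +1932* sqrt(534) / 103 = 152.09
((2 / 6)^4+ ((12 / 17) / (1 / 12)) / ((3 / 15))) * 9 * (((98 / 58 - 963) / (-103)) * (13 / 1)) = 21142145518 / 457011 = 46261.79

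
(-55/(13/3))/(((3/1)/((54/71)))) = -2970/923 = -3.22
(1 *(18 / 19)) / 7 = 18 / 133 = 0.14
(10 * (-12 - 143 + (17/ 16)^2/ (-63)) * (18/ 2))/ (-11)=12500645/ 9856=1268.33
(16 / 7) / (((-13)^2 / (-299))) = -368 / 91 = -4.04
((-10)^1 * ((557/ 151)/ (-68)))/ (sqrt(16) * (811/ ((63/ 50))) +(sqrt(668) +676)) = 8982769635/ 53824180432342 - 11053665 * sqrt(167)/ 107648360864684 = 0.00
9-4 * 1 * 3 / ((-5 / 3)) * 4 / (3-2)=189 / 5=37.80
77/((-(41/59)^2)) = -268037/1681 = -159.45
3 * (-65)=-195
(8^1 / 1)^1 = 8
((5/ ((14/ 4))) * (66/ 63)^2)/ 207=4840/ 639009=0.01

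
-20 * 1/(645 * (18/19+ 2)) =-0.01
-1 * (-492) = 492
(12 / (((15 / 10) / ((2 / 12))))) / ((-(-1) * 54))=2 / 81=0.02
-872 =-872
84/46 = 42/23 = 1.83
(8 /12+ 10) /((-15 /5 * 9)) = -32 /81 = -0.40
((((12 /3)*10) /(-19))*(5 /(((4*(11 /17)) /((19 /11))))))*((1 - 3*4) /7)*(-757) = -643450 /77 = -8356.49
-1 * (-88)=88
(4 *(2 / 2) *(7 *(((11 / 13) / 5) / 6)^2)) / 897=847 / 34108425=0.00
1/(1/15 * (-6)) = -5/2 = -2.50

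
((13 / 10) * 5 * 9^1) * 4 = 234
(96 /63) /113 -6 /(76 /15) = -105569 /90174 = -1.17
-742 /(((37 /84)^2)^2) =-36942054912 /1874161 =-19711.25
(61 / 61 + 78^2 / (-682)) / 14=-2701 / 4774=-0.57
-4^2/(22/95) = -760/11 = -69.09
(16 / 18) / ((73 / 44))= 352 / 657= 0.54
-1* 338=-338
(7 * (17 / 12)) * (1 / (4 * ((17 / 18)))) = 21 / 8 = 2.62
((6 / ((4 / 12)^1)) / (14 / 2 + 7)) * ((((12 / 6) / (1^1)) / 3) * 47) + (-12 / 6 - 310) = -1902 / 7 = -271.71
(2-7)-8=-13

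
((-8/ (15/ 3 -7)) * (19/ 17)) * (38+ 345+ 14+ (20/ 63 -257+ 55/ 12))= 647.79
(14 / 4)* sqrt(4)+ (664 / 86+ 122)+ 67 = 8760 / 43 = 203.72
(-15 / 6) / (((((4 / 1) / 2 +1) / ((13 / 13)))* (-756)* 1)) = 5 / 4536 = 0.00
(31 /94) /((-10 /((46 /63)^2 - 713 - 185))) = 55211713 /1865430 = 29.60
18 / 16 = 9 / 8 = 1.12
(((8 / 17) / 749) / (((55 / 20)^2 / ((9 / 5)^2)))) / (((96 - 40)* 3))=0.00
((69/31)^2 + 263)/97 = 257504/93217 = 2.76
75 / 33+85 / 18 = 1385 / 198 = 6.99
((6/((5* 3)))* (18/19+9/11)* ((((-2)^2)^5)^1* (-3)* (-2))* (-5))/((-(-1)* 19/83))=-376344576/3971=-94773.25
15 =15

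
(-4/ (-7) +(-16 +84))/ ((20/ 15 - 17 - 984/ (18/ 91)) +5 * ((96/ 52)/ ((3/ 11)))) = -18720/ 1353121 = -0.01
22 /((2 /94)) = 1034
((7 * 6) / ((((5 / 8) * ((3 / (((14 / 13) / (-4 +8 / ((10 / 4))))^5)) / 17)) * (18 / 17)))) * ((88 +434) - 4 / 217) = -171930515378125 / 207181494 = -829854.60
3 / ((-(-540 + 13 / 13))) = 3 / 539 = 0.01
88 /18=44 /9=4.89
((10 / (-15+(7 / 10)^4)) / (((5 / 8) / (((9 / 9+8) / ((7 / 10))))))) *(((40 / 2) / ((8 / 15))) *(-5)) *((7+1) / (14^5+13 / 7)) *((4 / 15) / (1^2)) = 640000000 / 61741990091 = 0.01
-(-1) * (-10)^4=10000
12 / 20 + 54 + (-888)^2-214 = 788384.60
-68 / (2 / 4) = -136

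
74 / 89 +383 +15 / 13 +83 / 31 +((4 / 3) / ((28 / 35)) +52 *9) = 92249500 / 107601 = 857.33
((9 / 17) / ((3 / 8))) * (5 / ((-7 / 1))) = -120 / 119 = -1.01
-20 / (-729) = 20 / 729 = 0.03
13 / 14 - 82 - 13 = -1317 / 14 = -94.07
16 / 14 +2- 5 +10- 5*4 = -83 / 7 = -11.86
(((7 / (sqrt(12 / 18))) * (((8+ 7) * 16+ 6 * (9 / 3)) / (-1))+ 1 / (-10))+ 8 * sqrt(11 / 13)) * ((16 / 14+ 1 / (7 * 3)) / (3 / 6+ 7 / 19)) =-40850 * sqrt(6) / 33 -95 / 693+ 7600 * sqrt(143) / 9009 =-3022.22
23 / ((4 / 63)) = 362.25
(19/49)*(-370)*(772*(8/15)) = -8683456/147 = -59071.13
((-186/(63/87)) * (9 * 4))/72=-899/7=-128.43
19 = 19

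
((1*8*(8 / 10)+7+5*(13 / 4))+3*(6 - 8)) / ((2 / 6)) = 1419 / 20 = 70.95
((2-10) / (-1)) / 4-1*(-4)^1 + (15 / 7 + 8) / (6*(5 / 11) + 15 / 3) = 4351 / 595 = 7.31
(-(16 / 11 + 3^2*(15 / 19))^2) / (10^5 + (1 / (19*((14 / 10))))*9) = -22403647 / 30576803455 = -0.00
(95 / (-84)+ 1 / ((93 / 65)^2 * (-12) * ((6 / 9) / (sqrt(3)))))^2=401375 * sqrt(3) / 2906064+ 100892004925 / 78196370112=1.53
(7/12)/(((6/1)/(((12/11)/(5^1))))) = 7/330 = 0.02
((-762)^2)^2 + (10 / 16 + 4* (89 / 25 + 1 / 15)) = 202288472850679 / 600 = 337147454751.13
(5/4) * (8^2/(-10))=-8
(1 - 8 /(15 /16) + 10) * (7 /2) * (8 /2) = 518 /15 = 34.53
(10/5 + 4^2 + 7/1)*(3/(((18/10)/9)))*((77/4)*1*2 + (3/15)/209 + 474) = 80334525/418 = 192187.86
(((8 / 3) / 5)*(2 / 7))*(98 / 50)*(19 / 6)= 1064 / 1125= 0.95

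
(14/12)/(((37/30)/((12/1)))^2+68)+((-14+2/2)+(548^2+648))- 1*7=378923665244/1259167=300932.02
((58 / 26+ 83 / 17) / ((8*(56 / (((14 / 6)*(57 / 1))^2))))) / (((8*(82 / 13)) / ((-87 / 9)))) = -53.80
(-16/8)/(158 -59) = -2/99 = -0.02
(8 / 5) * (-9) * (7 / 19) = -504 / 95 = -5.31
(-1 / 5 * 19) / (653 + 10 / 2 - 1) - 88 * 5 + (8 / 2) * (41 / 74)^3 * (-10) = -446.81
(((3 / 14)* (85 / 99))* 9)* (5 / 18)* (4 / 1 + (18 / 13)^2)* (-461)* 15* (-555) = 135922968750 / 13013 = 10445167.81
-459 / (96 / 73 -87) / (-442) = -219 / 18070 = -0.01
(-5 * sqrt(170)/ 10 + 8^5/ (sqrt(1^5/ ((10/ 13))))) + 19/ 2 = -sqrt(170)/ 2 + 19/ 2 + 32768 * sqrt(130)/ 13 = 28742.42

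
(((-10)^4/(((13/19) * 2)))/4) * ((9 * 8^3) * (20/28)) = 547200000/91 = 6013186.81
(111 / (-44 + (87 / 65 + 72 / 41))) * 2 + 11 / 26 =-14183237 / 2834338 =-5.00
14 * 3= 42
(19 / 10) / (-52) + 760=395181 / 520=759.96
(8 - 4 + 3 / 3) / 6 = 5 / 6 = 0.83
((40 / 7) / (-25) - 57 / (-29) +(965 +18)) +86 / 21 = 430142 / 435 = 988.83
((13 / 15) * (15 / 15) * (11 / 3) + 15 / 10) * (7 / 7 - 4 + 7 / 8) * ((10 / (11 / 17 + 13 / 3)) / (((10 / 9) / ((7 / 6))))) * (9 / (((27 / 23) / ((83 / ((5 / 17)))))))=-27639668399 / 609600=-45340.66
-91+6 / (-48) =-729 / 8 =-91.12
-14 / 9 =-1.56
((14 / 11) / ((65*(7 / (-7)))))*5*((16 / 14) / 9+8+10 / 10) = -1150 / 1287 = -0.89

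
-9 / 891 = -1 / 99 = -0.01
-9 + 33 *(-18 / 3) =-207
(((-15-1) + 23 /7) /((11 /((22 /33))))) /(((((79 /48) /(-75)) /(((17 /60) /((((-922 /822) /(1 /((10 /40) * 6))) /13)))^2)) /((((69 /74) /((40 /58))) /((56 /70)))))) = 54417867923627 /191329255964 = 284.42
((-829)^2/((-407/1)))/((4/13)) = -8934133/1628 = -5487.80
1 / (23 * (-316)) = -1 / 7268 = -0.00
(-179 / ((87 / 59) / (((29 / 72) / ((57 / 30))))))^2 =2788368025 / 4210704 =662.21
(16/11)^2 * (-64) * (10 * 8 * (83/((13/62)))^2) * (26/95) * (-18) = 249909051654144/29887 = 8361797826.95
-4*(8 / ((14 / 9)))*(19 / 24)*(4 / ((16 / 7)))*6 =-171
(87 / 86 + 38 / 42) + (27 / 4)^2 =685975 / 14448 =47.48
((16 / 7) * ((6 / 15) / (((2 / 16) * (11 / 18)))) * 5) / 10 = 2304 / 385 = 5.98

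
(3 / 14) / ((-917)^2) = 0.00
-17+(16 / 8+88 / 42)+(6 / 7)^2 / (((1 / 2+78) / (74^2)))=38.35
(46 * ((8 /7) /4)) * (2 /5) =184 /35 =5.26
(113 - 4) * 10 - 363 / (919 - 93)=899977 / 826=1089.56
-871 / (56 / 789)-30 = -688899 / 56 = -12301.77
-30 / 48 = -5 / 8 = -0.62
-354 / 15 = -118 / 5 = -23.60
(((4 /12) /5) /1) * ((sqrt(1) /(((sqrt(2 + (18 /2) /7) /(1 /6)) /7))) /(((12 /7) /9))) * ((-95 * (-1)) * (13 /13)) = 931 * sqrt(161) /552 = 21.40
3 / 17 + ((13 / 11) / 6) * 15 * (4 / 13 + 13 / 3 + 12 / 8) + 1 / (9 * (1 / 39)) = 16945 / 748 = 22.65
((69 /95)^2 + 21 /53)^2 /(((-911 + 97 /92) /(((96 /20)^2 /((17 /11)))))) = -0.01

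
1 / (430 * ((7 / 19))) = 19 / 3010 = 0.01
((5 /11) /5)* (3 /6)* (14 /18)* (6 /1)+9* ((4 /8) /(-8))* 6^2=-2645 /132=-20.04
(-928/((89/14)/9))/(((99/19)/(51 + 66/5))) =-79238208/4895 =-16187.58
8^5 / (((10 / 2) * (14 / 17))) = 7957.94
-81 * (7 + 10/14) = -4374/7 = -624.86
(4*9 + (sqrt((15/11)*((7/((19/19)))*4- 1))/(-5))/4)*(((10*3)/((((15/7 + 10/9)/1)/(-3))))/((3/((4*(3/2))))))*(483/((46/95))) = -81443880/41 + 2036097*sqrt(55)/902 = -1969695.41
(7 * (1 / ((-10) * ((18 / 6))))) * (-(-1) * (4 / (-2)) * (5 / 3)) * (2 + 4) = 14 / 3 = 4.67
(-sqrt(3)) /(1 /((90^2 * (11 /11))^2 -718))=-65609282 * sqrt(3)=-113638609.87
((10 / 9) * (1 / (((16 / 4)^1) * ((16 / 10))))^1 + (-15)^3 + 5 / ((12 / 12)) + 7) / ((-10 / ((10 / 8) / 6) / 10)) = 2421235 / 3456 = 700.59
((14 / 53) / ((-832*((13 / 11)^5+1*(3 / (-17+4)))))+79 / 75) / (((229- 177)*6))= 581895853729 / 172384069478400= 0.00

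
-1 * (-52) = 52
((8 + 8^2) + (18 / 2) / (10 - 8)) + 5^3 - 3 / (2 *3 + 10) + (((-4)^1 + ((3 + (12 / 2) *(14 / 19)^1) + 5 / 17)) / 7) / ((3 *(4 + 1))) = 7283961 / 36176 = 201.35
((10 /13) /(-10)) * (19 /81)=-19 /1053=-0.02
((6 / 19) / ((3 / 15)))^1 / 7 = 30 / 133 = 0.23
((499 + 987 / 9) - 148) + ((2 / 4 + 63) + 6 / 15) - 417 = 3227 / 30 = 107.57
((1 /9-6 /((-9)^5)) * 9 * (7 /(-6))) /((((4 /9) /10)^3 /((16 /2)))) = -1915375 /18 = -106409.72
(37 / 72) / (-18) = -37 / 1296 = -0.03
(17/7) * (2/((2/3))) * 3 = 153/7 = 21.86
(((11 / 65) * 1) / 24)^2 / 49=0.00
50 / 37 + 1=87 / 37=2.35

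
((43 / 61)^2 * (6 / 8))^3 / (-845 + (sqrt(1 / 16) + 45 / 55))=-1877444825553 / 30609696978352208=-0.00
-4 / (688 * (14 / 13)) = -13 / 2408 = -0.01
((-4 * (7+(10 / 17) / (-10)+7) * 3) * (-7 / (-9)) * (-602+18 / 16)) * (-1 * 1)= -2658271 / 34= -78184.44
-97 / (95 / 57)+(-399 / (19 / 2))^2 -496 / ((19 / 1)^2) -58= 2971799 / 1805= 1646.43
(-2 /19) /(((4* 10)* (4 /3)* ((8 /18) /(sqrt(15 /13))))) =-27* sqrt(195) /79040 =-0.00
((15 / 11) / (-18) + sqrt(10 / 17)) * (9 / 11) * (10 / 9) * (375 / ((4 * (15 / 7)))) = -4375 / 1452 + 875 * sqrt(170) / 374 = 27.49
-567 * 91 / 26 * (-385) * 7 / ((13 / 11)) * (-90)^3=-42887436322500 / 13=-3299033563269.23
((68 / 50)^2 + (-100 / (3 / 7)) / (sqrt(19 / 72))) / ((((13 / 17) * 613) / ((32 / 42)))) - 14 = -1463989318 / 104593125 - 54400 * sqrt(38) / 454233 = -14.74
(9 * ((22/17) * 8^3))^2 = 10277093376/289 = 35560876.73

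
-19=-19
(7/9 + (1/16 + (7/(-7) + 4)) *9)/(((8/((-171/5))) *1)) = -77539/640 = -121.15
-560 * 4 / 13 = -2240 / 13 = -172.31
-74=-74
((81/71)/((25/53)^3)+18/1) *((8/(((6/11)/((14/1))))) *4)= 26305489056/1109375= 23711.99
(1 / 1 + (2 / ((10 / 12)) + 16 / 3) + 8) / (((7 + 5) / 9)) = 251 / 20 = 12.55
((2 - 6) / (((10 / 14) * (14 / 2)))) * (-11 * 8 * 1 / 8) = 44 / 5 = 8.80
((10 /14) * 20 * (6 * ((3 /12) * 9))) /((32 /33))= 22275 /112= 198.88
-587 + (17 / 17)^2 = -586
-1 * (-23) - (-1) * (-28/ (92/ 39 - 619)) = 554219/ 24049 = 23.05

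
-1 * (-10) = 10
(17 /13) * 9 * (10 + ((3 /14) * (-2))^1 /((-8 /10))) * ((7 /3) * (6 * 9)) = 406215 /26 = 15623.65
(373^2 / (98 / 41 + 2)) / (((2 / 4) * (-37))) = -5704289 / 3330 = -1713.00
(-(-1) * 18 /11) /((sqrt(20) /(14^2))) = 1764 * sqrt(5) /55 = 71.72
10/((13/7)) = 70/13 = 5.38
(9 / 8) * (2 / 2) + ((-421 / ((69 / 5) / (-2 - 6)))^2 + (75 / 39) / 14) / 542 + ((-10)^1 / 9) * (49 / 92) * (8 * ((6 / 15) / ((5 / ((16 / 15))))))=7792697195197 / 70446612600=110.62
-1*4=-4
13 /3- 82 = -233 /3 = -77.67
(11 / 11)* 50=50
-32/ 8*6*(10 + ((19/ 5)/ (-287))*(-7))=-49656/ 205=-242.22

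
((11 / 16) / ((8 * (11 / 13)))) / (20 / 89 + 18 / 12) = 1157 / 19648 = 0.06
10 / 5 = 2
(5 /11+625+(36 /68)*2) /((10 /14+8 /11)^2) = 63148162 /209457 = 301.49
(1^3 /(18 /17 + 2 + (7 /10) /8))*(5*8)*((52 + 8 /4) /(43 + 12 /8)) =5875200 /380831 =15.43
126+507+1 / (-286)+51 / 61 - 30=10534463 / 17446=603.83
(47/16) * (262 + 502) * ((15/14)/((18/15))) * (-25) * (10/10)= -5610625/112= -50094.87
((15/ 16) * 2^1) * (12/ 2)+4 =61/ 4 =15.25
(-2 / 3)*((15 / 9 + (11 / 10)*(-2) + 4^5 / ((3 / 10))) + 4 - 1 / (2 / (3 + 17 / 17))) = -34148 / 15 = -2276.53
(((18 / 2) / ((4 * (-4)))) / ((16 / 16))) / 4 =-9 / 64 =-0.14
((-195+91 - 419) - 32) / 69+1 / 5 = -902 / 115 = -7.84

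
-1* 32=-32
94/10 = 9.40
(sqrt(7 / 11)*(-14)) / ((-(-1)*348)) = -7*sqrt(77) / 1914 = -0.03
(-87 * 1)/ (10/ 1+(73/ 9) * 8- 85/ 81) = -7047/ 5981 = -1.18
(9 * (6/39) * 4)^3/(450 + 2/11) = 513216/1359943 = 0.38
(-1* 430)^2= 184900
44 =44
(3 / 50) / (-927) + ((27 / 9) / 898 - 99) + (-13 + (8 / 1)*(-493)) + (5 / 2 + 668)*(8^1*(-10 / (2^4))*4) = -60581246287 / 3468525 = -17466.00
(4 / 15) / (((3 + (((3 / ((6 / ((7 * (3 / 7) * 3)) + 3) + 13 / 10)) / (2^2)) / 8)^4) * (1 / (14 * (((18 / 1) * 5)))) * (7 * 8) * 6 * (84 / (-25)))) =-201885450649600 / 2035005428661093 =-0.10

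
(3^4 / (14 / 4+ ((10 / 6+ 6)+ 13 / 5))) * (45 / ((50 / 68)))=148716 / 413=360.09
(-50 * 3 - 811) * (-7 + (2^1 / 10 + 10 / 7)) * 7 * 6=1084008 / 5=216801.60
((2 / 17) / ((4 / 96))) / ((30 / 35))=3.29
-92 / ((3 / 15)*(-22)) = 230 / 11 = 20.91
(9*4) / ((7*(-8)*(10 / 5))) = -9 / 28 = -0.32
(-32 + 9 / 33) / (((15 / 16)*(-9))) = 5584 / 1485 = 3.76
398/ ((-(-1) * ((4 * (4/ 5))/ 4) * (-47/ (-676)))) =7155.53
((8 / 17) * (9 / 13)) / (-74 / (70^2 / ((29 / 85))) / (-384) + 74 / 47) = 15918336000 / 76929871603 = 0.21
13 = 13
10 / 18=5 / 9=0.56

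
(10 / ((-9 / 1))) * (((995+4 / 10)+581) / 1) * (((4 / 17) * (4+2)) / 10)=-63056 / 255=-247.28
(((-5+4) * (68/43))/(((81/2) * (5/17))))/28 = -578/121905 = -0.00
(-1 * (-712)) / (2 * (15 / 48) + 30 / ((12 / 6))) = 5696 / 125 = 45.57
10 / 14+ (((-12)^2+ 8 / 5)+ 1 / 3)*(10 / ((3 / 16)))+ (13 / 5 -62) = 2433194 / 315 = 7724.43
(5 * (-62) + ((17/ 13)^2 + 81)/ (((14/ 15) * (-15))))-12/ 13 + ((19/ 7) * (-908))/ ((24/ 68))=-25906931/ 3549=-7299.78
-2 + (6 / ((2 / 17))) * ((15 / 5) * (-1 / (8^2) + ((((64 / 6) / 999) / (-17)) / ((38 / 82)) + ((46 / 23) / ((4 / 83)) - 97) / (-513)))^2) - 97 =-2451673817591423 / 25086902833152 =-97.73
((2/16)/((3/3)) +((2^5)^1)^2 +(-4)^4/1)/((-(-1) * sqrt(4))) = 10241/16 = 640.06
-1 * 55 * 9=-495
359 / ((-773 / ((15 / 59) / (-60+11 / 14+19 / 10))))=188475 / 91487642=0.00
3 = 3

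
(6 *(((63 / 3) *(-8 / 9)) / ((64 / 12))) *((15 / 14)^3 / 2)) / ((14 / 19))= -17.53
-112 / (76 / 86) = -2408 / 19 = -126.74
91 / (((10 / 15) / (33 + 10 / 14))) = 4602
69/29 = 2.38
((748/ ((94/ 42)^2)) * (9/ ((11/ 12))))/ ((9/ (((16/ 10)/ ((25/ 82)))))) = 236065536/ 276125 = 854.92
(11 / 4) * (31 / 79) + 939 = 297065 / 316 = 940.08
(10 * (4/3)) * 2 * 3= 80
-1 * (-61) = 61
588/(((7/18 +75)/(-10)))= -105840/1357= -78.00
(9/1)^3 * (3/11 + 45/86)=548937/946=580.27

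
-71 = -71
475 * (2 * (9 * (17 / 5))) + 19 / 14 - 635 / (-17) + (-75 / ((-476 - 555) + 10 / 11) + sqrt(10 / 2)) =sqrt(5) + 26166641771 / 898926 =29111.02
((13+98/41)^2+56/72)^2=12925578086656/228886641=56471.53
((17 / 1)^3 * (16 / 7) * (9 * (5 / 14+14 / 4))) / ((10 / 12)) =114610464 / 245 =467797.81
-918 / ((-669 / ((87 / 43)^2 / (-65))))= -2316114 / 26801255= -0.09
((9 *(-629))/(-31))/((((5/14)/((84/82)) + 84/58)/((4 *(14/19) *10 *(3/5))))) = 32434540992/18047549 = 1797.17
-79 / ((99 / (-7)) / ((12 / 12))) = 553 / 99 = 5.59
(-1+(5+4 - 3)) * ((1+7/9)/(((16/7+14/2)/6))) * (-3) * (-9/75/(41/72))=48384/13325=3.63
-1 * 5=-5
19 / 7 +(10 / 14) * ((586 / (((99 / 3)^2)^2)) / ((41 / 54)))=34221877 / 12605901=2.71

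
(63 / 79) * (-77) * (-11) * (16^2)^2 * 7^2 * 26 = 4455262715904 / 79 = 56395730581.06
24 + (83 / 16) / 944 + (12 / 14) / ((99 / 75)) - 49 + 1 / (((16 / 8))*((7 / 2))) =-24.20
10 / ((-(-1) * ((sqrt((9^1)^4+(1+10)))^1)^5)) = 5 * sqrt(1643) / 70963115312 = 0.00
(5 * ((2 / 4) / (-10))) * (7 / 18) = -0.10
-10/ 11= -0.91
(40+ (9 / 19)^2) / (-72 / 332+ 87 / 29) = 1205243 / 83391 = 14.45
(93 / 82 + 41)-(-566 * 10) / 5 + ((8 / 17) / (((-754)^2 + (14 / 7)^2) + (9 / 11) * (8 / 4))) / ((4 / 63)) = 5117881004493 / 4358855386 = 1174.13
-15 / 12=-5 / 4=-1.25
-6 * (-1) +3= 9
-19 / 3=-6.33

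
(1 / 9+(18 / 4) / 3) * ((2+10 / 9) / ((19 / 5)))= 2030 / 1539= 1.32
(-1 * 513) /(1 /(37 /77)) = -18981 /77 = -246.51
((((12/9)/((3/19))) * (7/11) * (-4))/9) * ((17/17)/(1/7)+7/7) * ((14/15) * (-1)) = 238336/13365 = 17.83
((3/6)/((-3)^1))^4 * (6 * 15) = 5/72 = 0.07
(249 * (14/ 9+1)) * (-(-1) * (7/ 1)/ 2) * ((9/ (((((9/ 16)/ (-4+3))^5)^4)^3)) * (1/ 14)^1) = 843227761665483921293628732229557861678666689783889147763536559566902788096/ 599003433304810403471059943169868346577158542512617035467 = 1407717743808651774.17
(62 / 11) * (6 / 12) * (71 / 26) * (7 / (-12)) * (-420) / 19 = 539245 / 5434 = 99.24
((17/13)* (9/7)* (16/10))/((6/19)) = 3876/455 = 8.52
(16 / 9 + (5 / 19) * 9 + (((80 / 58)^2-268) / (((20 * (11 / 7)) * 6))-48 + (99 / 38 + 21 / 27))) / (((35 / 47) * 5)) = -15569650238 / 1384180875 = -11.25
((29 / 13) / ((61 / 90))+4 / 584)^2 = 145811713609 / 13404545284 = 10.88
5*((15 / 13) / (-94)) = -75 / 1222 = -0.06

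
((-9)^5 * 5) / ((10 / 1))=-59049 / 2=-29524.50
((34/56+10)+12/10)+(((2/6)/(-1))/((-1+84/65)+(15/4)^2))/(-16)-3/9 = 71951951/6270180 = 11.48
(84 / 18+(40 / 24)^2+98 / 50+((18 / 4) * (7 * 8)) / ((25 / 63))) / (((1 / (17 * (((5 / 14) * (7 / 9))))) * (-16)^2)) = 11.89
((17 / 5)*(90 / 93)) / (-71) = -102 / 2201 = -0.05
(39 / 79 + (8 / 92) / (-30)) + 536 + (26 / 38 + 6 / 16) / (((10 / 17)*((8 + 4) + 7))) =84471914843 / 157424880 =536.59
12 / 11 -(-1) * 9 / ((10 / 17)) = 1803 / 110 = 16.39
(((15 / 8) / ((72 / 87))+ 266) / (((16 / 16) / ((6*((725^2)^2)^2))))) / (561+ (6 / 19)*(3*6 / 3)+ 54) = 24900189608523677215576171875 / 125024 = 199163277518905787813349.20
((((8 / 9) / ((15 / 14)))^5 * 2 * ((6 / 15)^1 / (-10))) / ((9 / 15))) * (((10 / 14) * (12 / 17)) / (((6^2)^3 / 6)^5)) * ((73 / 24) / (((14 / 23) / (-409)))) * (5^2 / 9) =235541873 / 44642947565657042557272000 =0.00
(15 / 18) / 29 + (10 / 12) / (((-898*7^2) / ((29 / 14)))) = 3075935 / 107188872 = 0.03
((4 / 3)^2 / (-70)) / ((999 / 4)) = -32 / 314685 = -0.00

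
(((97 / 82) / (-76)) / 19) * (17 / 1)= -1649 / 118408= -0.01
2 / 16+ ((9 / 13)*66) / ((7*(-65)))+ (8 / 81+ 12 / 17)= 54032011 / 65159640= 0.83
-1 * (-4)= 4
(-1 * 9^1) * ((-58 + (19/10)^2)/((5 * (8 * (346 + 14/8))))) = 48951/1391000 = 0.04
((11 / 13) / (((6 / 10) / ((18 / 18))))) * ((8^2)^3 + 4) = 369695.90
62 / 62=1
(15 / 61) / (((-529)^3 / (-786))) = 0.00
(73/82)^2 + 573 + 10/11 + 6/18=575.03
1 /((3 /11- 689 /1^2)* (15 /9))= -33 /37880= -0.00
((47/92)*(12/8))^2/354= 6627/3995008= 0.00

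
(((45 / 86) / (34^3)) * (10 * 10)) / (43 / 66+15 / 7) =259875 / 545470738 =0.00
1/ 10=0.10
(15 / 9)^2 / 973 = 25 / 8757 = 0.00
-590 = -590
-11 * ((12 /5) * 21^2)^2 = -12322316.16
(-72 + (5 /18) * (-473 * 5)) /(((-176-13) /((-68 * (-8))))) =3568912 /1701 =2098.13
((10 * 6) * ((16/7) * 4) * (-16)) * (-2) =122880/7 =17554.29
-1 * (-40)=40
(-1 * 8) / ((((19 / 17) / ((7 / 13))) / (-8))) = 7616 / 247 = 30.83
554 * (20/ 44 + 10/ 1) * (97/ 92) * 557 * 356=13319769370/ 11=1210888124.55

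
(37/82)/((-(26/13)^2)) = -37/328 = -0.11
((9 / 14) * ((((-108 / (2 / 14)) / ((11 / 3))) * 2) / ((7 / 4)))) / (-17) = 8.91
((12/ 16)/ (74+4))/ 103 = 1/ 10712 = 0.00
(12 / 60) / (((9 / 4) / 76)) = 6.76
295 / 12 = 24.58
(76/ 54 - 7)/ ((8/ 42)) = -1057/ 36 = -29.36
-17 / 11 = -1.55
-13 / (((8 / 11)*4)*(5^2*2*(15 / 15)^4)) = -143 / 1600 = -0.09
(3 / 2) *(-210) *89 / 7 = -4005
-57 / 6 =-9.50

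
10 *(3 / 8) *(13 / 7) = 195 / 28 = 6.96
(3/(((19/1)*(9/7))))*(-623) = -4361/57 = -76.51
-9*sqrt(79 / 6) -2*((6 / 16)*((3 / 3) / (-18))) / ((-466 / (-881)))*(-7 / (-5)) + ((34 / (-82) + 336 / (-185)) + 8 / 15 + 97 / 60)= 2496751 / 84830640 -3*sqrt(474) / 2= -32.63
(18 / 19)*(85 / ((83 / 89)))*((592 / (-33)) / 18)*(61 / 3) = -273187280 / 156123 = -1749.82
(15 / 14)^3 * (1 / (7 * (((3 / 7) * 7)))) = 1125 / 19208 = 0.06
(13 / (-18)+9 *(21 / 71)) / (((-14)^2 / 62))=76849 / 125244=0.61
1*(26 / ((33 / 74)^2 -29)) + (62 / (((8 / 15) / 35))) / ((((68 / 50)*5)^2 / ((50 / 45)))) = 105962964439 / 1093911240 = 96.87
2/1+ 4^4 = 258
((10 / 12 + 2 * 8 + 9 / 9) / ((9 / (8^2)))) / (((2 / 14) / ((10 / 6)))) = 119840 / 81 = 1479.51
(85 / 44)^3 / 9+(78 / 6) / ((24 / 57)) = 24284629 / 766656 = 31.68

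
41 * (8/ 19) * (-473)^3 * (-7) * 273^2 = 18108421718515128/ 19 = 953074827290269.89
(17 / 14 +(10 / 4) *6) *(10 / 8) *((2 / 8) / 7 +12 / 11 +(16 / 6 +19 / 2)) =13941205 / 51744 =269.43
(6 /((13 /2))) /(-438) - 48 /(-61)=45430 /57889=0.78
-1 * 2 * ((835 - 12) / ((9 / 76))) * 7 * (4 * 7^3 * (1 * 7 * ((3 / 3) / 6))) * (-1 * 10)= 42049769440 / 27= 1557398868.15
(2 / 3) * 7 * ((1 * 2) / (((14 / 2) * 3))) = 4 / 9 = 0.44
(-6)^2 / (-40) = -9 / 10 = -0.90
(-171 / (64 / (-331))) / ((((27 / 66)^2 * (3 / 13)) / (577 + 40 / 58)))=13228821.64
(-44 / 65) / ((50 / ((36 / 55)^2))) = -0.01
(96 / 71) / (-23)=-96 / 1633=-0.06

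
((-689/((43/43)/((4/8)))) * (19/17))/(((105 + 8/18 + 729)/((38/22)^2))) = -42532659/30896140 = -1.38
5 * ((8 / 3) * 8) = 320 / 3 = 106.67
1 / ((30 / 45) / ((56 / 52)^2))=294 / 169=1.74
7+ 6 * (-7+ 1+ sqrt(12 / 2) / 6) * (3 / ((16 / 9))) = -215 / 4+ 27 * sqrt(6) / 16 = -49.62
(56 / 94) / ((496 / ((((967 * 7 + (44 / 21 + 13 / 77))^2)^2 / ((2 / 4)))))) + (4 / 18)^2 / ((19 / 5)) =18955239408029956286761804 / 3753546302583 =5049954864013.78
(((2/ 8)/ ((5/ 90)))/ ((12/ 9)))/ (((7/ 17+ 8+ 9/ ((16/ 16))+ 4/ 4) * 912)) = 153/ 761216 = 0.00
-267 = -267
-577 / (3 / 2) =-1154 / 3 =-384.67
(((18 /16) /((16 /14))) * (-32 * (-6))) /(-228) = -63 /76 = -0.83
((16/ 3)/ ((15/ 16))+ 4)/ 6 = 218/ 135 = 1.61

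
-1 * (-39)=39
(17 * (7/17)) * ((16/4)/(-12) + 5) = 98/3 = 32.67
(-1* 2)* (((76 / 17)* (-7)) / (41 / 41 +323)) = 266 / 1377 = 0.19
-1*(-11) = 11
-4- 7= -11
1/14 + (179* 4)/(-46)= -4989/322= -15.49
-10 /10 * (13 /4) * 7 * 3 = -273 /4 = -68.25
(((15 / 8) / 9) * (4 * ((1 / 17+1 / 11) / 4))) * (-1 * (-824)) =14420 / 561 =25.70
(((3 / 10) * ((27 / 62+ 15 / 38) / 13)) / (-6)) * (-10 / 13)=489 / 199082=0.00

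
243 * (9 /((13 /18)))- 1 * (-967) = 51937 /13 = 3995.15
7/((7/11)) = 11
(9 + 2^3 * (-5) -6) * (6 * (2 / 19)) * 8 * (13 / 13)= -186.95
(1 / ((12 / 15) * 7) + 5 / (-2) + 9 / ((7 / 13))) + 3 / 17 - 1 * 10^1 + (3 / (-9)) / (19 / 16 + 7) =847159 / 187068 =4.53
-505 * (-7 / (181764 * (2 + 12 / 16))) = 3535 / 499851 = 0.01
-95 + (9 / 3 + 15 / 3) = -87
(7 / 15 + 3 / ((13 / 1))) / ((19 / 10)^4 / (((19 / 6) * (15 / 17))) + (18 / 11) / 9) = 7480000 / 51972687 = 0.14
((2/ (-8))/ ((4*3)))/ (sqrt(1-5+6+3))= -sqrt(5)/ 240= -0.01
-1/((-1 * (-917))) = -1/917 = -0.00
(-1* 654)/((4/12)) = -1962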